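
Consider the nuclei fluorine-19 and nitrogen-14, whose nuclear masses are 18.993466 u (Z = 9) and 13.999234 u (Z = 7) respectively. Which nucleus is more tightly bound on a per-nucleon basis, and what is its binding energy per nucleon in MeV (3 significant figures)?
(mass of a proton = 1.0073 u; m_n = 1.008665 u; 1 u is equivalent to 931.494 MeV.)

fluorine-19: Σm = 9(1.0073) + 10(1.008665) = 19.152350 u; Δm = 0.158884 u; E_B = 148.00 MeV; E_B/A = 7.789 MeV
nitrogen-14: Σm = 7(1.0073) + 7(1.008665) = 14.111755 u; Δm = 0.112521 u; E_B = 104.813 MeV; E_B/A = 7.487 MeV
fluorine-19 has the higher binding energy per nucleon, so it is the more tightly bound nucleus.

fluorine-19; 7.79 MeV/nucleon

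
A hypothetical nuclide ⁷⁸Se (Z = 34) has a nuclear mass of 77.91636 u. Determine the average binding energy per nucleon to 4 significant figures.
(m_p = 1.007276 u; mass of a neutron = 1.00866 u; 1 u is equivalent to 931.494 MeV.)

Z = 34, so N = A − Z = 78 − 34 = 44.
Σm = 34·m_p + 44·m_n = 34.247384 + 44.38104 = 78.628424 u
The mass defect is 78.628424 − 77.91636 = 0.712064 u.
Converting to energy: 0.712064 u × 931.494 MeV/u = 663.283 MeV
Per nucleon: 663.283 / 78 = 8.504 MeV

8.504 MeV/nucleon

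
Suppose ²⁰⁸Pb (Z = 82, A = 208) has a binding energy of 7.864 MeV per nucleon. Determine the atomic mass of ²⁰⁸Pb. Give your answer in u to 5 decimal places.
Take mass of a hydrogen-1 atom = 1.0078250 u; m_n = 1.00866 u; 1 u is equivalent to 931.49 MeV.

Total binding energy = 208 × 7.864 = 1635.712 MeV
Mass defect = 1635.712 MeV / (931.49 MeV/u) = 1.7560167 u
Constituent mass = 82(1.0078250) + 126(1.00866) = 209.7328100 u
Atomic mass = 209.7328100 − 1.7560167 = 207.9767933 u ≈ 207.97679 u (to 5 decimal places)

207.97679 u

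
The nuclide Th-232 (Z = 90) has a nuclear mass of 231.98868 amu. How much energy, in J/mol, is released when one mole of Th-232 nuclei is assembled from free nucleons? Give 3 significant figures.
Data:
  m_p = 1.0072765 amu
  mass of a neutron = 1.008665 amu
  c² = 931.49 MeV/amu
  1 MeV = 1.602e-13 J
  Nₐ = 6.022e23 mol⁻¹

1.70e+14 J/mol

Mass of separated nucleons = 90(1.0072765) + 142(1.008665) = 90.6548850 + 143.230430 = 233.8853150 amu
Δm = 233.8853150 − 231.98868 = 1.8966350 amu
Binding energy = Δm·c² = 1.8966350 × 931.49 MeV/amu = 1766.70 MeV
Per nucleus in joules: 1766.70 MeV × 1.602e-13 J/MeV = 2.8303e-10 J
Per mole: 2.8303e-10 J × 6.022e23 mol⁻¹ = 1.7044e+14 J/mol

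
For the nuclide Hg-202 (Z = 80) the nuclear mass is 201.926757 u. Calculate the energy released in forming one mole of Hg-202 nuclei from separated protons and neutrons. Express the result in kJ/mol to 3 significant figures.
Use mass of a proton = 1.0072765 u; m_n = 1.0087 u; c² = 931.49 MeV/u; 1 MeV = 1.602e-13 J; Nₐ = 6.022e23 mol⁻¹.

1.54e+11 kJ/mol

With 80 protons and 122 neutrons (A = 202):
Total constituent mass: 80 × 1.0072765 + 122 × 1.0087 = 203.6435200 u
Δm = 203.6435200 − 201.926757 = 1.7167630 u
Converting to energy: 1.7167630 u × 931.49 MeV/u = 1599.15 MeV
Per nucleus in joules: 1599.15 MeV × 1.602e-13 J/MeV = 2.5618e-10 J
Per mole: 2.5618e-10 J × 6.022e23 mol⁻¹ = 1.5427e+14 J/mol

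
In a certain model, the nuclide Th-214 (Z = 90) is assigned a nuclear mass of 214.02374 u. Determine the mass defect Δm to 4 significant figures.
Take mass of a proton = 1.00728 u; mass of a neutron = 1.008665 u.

1.706 u

The nucleus contains 90 protons and 214 − 90 = 124 neutrons.
Mass of separated nucleons = 90(1.00728) + 124(1.008665) = 90.65520 + 125.074460 = 215.729660 u
Mass defect Δm = 215.729660 − 214.02374 = 1.705920 u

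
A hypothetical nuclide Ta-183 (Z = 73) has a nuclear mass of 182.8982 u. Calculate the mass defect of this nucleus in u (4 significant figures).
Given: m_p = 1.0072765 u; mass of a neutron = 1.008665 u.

1.586 u

The nucleus contains 73 protons and 183 − 73 = 110 neutrons.
Total constituent mass: 73 × 1.0072765 + 110 × 1.008665 = 184.4843345 u
Mass defect Δm = 184.4843345 − 182.8982 = 1.5861345 u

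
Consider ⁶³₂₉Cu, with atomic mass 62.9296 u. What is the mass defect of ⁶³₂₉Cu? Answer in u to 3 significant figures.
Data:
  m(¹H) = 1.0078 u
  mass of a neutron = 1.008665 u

Z = 29, so N = A − Z = 63 − 29 = 34.
Mass of separated nucleons = 29(1.0078) + 34(1.008665) = 29.2262 + 34.294610 = 63.520810 u
The mass defect is 63.520810 − 62.9296 = 0.591210 u.

0.591 u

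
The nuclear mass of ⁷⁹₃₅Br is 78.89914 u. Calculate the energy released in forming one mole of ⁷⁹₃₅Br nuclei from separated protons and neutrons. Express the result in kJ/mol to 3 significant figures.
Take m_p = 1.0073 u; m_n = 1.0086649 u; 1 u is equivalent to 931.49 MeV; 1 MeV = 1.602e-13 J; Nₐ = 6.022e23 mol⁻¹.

6.63e+10 kJ/mol

Total constituent mass: 35 × 1.0073 + 44 × 1.0086649 = 79.6367556 u
Δm = 79.6367556 − 78.89914 = 0.7376156 u
E_B = 0.7376156 × 931.49 = 687.082 MeV
Per nucleus in joules: 687.082 MeV × 1.602e-13 J/MeV = 1.1007e-10 J
Per mole: 1.1007e-10 J × 6.022e23 mol⁻¹ = 6.6284e+13 J/mol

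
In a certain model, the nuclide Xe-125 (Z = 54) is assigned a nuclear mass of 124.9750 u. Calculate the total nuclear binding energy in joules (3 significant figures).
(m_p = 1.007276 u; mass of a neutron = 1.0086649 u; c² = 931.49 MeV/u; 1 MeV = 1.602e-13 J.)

1.54e-10 J

The nucleus contains 54 protons and 125 − 54 = 71 neutrons.
Mass of separated nucleons = 54(1.007276) + 71(1.0086649) = 54.392904 + 71.6152079 = 126.0081119 u
Δm = 126.0081119 − 124.9750 = 1.0331119 u
Converting to energy: 1.0331119 u × 931.49 MeV/u = 962.333 MeV
In joules: 962.333 MeV × 1.602e-13 J/MeV = 1.5417e-10 J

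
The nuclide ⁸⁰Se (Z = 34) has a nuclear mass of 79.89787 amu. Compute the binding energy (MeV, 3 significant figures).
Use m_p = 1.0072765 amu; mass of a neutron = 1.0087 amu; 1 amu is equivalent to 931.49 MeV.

The nucleus contains 34 protons and 80 − 34 = 46 neutrons.
Mass of separated nucleons = 34(1.0072765) + 46(1.0087) = 34.2474010 + 46.4002 = 80.6476010 amu
The mass defect is 80.6476010 − 79.89787 = 0.7497310 amu.
Binding energy = Δm·c² = 0.7497310 × 931.49 MeV/amu = 698.367 MeV

698 MeV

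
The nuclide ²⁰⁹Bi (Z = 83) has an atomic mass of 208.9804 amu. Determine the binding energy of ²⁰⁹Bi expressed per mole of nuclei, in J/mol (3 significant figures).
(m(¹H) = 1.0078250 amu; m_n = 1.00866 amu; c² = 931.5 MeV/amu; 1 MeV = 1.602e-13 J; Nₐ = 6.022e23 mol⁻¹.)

Z = 83, so N = A − Z = 209 − 83 = 126.
Mass of separated nucleons = 83(1.0078250) + 126(1.00866) = 83.6494750 + 127.09116 = 210.7406350 amu
The mass defect is 210.7406350 − 208.9804 = 1.7602350 amu.
Converting to energy: 1.7602350 amu × 931.5 MeV/amu = 1639.66 MeV
Per nucleus in joules: 1639.66 MeV × 1.602e-13 J/MeV = 2.6267e-10 J
Per mole: 2.6267e-10 J × 6.022e23 mol⁻¹ = 1.5818e+14 J/mol

1.58e+14 J/mol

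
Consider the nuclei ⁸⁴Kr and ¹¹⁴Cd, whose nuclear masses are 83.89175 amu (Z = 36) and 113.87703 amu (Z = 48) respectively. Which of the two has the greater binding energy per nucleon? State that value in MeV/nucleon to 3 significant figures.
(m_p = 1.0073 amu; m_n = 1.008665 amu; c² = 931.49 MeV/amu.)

⁸⁴Kr; 8.73 MeV/nucleon

⁸⁴Kr: Σm = 36(1.0073) + 48(1.008665) = 84.678720 amu; Δm = 0.786970 amu; E_B = 733.05 MeV; E_B/A = 8.727 MeV
¹¹⁴Cd: Σm = 48(1.0073) + 66(1.008665) = 114.922290 amu; Δm = 1.045260 amu; E_B = 973.65 MeV; E_B/A = 8.541 MeV
⁸⁴Kr has the higher binding energy per nucleon, so it is the more tightly bound nucleus.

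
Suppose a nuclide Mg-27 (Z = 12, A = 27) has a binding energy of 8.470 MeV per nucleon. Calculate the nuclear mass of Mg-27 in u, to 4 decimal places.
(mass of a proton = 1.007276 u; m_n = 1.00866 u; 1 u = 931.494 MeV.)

Total binding energy = 27 × 8.470 = 228.690 MeV
Mass defect = 228.690 MeV / (931.494 MeV/u) = 0.245509 u
Constituent mass = 12(1.007276) + 15(1.00866) = 27.217212 u
Nuclear mass = 27.217212 − 0.245509 = 26.971703 u ≈ 26.9717 u (to 4 decimal places)

26.9717 u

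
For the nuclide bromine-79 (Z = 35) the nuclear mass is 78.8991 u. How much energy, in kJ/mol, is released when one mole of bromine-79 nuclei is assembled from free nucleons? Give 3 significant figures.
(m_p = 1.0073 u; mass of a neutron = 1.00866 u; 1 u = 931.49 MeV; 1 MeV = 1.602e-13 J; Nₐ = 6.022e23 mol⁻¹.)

The nucleus contains 35 protons and 79 − 35 = 44 neutrons.
Mass of separated nucleons = 35(1.0073) + 44(1.00866) = 35.2555 + 44.38104 = 79.63654 u
Δm = 79.63654 − 78.8991 = 0.73744 u
Binding energy = Δm·c² = 0.73744 × 931.49 MeV/u = 686.918 MeV
Per nucleus in joules: 686.918 MeV × 1.602e-13 J/MeV = 1.1004e-10 J
Per mole: 1.1004e-10 J × 6.022e23 mol⁻¹ = 6.6266e+13 J/mol

6.63e+10 kJ/mol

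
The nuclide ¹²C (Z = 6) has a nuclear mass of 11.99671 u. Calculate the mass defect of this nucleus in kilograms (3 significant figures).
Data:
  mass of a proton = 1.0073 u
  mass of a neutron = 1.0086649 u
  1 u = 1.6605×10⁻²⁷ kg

Total constituent mass: 6 × 1.0073 + 6 × 1.0086649 = 12.0957894 u
Δm = 12.0957894 − 11.99671 = 0.0990794 u
In SI units: 0.0990794 u × 1.6605×10⁻²⁷ kg/u = 1.6452e-28 kg

1.65e-28 kg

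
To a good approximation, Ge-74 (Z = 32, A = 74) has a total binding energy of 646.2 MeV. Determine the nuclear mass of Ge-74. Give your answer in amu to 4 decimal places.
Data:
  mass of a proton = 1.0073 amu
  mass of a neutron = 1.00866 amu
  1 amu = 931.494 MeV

Mass defect = 646.2 MeV / (931.494 MeV/amu) = 0.693724 amu
Constituent mass = 32(1.0073) + 42(1.00866) = 74.59732 amu
Nuclear mass = 74.59732 − 0.693724 = 73.903596 amu ≈ 73.9036 amu (to 4 decimal places)

73.9036 amu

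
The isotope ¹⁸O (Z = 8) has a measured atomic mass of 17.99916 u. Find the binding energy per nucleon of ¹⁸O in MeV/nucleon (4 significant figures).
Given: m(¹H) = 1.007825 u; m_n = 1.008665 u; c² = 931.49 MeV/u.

Mass of separated nucleons = 8(1.007825) + 10(1.008665) = 8.062600 + 10.086650 = 18.149250 u
The mass defect is 18.149250 − 17.99916 = 0.150090 u.
E_B = 0.150090 × 931.49 = 139.807 MeV
BE/A = 139.807 MeV / 18 = 7.767 MeV/nucleon

7.767 MeV/nucleon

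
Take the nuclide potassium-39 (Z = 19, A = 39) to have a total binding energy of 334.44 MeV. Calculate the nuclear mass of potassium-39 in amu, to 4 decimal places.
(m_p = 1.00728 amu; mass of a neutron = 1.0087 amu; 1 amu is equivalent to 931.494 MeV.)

Mass defect = 334.44 MeV / (931.494 MeV/amu) = 0.359036 amu
Constituent mass = 19(1.00728) + 20(1.0087) = 39.31232 amu
Nuclear mass = 39.31232 − 0.359036 = 38.953284 amu ≈ 38.9533 amu (to 4 decimal places)

38.9533 amu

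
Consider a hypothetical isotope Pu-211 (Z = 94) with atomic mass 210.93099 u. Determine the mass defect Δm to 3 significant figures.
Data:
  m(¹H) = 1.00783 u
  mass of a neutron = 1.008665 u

1.82 u

Σm = 94·m(¹H) + 117·m_n = 94.73602 + 118.013805 = 212.749825 u
The mass defect is 212.749825 − 210.93099 = 1.818835 u.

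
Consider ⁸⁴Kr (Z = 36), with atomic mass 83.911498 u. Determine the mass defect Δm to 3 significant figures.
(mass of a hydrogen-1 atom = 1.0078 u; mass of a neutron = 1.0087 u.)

0.787 u

Total constituent mass: 36 × 1.0078 + 48 × 1.0087 = 84.6984 u
The mass defect is 84.6984 − 83.911498 = 0.786902 u.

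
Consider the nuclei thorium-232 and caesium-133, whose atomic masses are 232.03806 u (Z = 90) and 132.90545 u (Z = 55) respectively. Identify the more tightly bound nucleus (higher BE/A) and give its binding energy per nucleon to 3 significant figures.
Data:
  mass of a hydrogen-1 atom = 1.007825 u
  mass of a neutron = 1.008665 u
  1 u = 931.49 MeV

thorium-232: Σm = 90(1.007825) + 142(1.008665) = 233.934680 u; Δm = 1.896620 u; E_B = 1766.7 MeV; E_B/A = 7.615 MeV
caesium-133: Σm = 55(1.007825) + 78(1.008665) = 134.106245 u; Δm = 1.200795 u; E_B = 1118.5 MeV; E_B/A = 8.410 MeV
caesium-133 has the higher binding energy per nucleon, so it is the more tightly bound nucleus.

caesium-133; 8.41 MeV/nucleon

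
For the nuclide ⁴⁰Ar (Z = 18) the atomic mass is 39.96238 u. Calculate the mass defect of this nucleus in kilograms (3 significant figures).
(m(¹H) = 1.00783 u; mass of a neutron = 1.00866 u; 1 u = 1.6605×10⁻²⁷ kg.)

Total constituent mass: 18 × 1.00783 + 22 × 1.00866 = 40.33146 u
Δm = 40.33146 − 39.96238 = 0.36908 u
In SI units: 0.36908 u × 1.6605×10⁻²⁷ kg/u = 6.1286e-28 kg

6.13e-28 kg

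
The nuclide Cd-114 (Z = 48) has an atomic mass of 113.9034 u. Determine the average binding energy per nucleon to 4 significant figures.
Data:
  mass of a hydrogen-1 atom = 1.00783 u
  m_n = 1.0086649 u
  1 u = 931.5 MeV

Total constituent mass: 48 × 1.00783 + 66 × 1.0086649 = 114.9477234 u
Δm = 114.9477234 − 113.9034 = 1.0443234 u
Binding energy = Δm·c² = 1.0443234 × 931.5 MeV/u = 972.787 MeV
Per nucleon: 972.787 / 114 = 8.533 MeV

8.533 MeV/nucleon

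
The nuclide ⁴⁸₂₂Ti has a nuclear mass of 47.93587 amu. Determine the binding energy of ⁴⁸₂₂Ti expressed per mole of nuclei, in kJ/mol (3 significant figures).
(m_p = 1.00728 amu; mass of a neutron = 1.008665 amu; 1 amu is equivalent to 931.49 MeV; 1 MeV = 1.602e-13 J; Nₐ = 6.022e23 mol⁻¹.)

4.04e+10 kJ/mol

The nucleus contains 22 protons and 48 − 22 = 26 neutrons.
Σm = 22·m_p + 26·m_n = 22.16016 + 26.225290 = 48.385450 amu
The mass defect is 48.385450 − 47.93587 = 0.449580 amu.
Converting to energy: 0.449580 amu × 931.49 MeV/amu = 418.779 MeV
Per nucleus in joules: 418.779 MeV × 1.602e-13 J/MeV = 6.7088e-11 J
Per mole: 6.7088e-11 J × 6.022e23 mol⁻¹ = 4.0400e+13 J/mol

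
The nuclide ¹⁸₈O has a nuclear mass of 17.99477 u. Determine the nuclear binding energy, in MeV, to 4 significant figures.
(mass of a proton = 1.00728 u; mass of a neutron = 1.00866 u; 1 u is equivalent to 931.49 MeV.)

The nucleus contains 8 protons and 18 − 8 = 10 neutrons.
Σm = 8·m_p + 10·m_n = 8.05824 + 10.08660 = 18.14484 u
Δm = 18.14484 − 17.99477 = 0.15007 u
Binding energy = Δm·c² = 0.15007 × 931.49 MeV/u = 139.789 MeV

139.8 MeV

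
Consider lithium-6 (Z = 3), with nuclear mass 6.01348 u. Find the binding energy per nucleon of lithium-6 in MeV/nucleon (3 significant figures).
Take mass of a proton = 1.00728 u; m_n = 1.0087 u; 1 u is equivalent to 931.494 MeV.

The nucleus contains 3 protons and 6 − 3 = 3 neutrons.
Σm = 3·m_p + 3·m_n = 3.02184 + 3.0261 = 6.04794 u
Δm = 6.04794 − 6.01348 = 0.03446 u
Binding energy = Δm·c² = 0.03446 × 931.494 MeV/u = 32.0993 MeV
Per nucleon: 32.0993 / 6 = 5.350 MeV

5.35 MeV/nucleon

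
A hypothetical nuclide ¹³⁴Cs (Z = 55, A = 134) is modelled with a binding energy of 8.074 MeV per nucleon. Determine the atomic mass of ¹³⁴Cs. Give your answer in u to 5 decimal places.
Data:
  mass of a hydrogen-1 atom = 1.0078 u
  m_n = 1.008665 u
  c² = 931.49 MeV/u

Total binding energy = 134 × 8.074 = 1081.916 MeV
Mass defect = 1081.916 MeV / (931.49 MeV/u) = 1.1614897 u
Constituent mass = 55(1.0078) + 79(1.008665) = 135.113535 u
Atomic mass = 135.113535 − 1.1614897 = 133.9520453 u ≈ 133.95205 u (to 5 decimal places)

133.95205 u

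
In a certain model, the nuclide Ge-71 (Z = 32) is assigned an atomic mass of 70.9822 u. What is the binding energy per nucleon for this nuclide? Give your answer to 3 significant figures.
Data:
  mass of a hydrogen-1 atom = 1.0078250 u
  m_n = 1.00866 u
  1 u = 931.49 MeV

7.95 MeV/nucleon

Z = 32, so N = A − Z = 71 − 32 = 39.
Total constituent mass: 32 × 1.0078250 + 39 × 1.00866 = 71.5881400 u
The mass defect is 71.5881400 − 70.9822 = 0.6059400 u.
E_B = 0.6059400 × 931.49 = 564.427 MeV
BE/A = 564.427 MeV / 71 = 7.950 MeV/nucleon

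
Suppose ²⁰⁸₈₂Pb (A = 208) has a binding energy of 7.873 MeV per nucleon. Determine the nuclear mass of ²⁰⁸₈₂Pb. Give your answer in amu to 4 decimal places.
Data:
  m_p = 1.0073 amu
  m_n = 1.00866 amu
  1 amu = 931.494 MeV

Total binding energy = 208 × 7.873 = 1637.584 MeV
Mass defect = 1637.584 MeV / (931.494 MeV/amu) = 1.758019 amu
Constituent mass = 82(1.0073) + 126(1.00866) = 209.68976 amu
Nuclear mass = 209.68976 − 1.758019 = 207.931741 amu ≈ 207.9317 amu (to 4 decimal places)

207.9317 amu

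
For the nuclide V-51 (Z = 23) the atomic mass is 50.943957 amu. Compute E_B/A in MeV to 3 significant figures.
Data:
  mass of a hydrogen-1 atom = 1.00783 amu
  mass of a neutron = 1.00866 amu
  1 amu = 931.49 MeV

8.74 MeV/nucleon

With 23 protons and 28 neutrons (A = 51):
Mass of separated nucleons = 23(1.00783) + 28(1.00866) = 23.18009 + 28.24248 = 51.42257 amu
The mass defect is 51.42257 − 50.943957 = 0.478613 amu.
Binding energy = Δm·c² = 0.478613 × 931.49 MeV/amu = 445.823 MeV
Per nucleon: 445.823 / 51 = 8.742 MeV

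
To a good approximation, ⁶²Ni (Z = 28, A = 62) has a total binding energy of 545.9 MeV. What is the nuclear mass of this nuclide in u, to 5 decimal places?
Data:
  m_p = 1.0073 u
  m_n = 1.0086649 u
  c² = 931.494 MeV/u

61.91296 u

Mass defect = 545.9 MeV / (931.494 MeV/u) = 0.5860478 u
Constituent mass = 28(1.0073) + 34(1.0086649) = 62.4990066 u
Nuclear mass = 62.4990066 − 0.5860478 = 61.9129588 u ≈ 61.91296 u (to 5 decimal places)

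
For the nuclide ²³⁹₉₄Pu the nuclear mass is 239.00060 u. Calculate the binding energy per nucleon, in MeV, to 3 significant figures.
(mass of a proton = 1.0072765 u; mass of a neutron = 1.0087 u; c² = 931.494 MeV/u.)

Z = 94, so N = A − Z = 239 − 94 = 145.
Total constituent mass: 94 × 1.0072765 + 145 × 1.0087 = 240.9454910 u
Δm = 240.9454910 − 239.00060 = 1.9448910 u
Binding energy = Δm·c² = 1.9448910 × 931.494 MeV/u = 1811.65 MeV
Dividing by A = 239 gives 7.580 MeV per nucleon.

7.58 MeV/nucleon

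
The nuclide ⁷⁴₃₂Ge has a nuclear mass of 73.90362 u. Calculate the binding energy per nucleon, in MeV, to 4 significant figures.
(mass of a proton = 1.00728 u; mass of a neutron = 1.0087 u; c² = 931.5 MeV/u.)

8.745 MeV/nucleon

With 32 protons and 42 neutrons (A = 74):
Total constituent mass: 32 × 1.00728 + 42 × 1.0087 = 74.59836 u
The mass defect is 74.59836 − 73.90362 = 0.69474 u.
Converting to energy: 0.69474 u × 931.5 MeV/u = 647.150 MeV
BE/A = 647.150 MeV / 74 = 8.745 MeV/nucleon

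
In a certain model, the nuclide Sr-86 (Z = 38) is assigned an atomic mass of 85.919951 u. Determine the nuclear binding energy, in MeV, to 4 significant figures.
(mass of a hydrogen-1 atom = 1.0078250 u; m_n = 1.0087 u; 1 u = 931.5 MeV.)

Z = 38, so N = A − Z = 86 − 38 = 48.
Σm = 38·m(¹H) + 48·m_n = 38.2973500 + 48.4176 = 86.7149500 u
The mass defect is 86.7149500 − 85.919951 = 0.7949990 u.
Converting to energy: 0.7949990 u × 931.5 MeV/u = 740.542 MeV

740.5 MeV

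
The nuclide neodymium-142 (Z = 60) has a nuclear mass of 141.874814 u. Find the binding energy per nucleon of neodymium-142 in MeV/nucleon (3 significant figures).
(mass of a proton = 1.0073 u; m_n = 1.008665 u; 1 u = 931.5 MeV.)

The nucleus contains 60 protons and 142 − 60 = 82 neutrons.
Total constituent mass: 60 × 1.0073 + 82 × 1.008665 = 143.148530 u
Mass defect Δm = 143.148530 − 141.874814 = 1.273716 u
Converting to energy: 1.273716 u × 931.5 MeV/u = 1186.47 MeV
Per nucleon: 1186.47 / 142 = 8.355 MeV

8.36 MeV/nucleon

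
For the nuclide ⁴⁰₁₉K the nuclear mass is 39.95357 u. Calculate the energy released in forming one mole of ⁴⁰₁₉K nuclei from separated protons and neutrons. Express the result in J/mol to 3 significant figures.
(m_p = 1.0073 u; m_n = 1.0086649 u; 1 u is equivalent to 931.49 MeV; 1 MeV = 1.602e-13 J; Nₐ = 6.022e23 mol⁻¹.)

The nucleus contains 19 protons and 40 − 19 = 21 neutrons.
Mass of separated nucleons = 19(1.0073) + 21(1.0086649) = 19.1387 + 21.1819629 = 40.3206629 u
Mass defect Δm = 40.3206629 − 39.95357 = 0.3670929 u
E_B = 0.3670929 × 931.49 = 341.943 MeV
Per nucleus in joules: 341.943 MeV × 1.602e-13 J/MeV = 5.4779e-11 J
Per mole: 5.4779e-11 J × 6.022e23 mol⁻¹ = 3.2988e+13 J/mol

3.30e+13 J/mol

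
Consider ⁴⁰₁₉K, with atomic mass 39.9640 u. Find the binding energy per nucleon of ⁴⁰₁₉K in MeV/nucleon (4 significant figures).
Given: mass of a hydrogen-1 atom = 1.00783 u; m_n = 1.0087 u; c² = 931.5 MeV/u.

The nucleus contains 19 protons and 40 − 19 = 21 neutrons.
Σm = 19·m(¹H) + 21·m_n = 19.14877 + 21.1827 = 40.33147 u
Δm = 40.33147 − 39.9640 = 0.36747 u
Converting to energy: 0.36747 u × 931.5 MeV/u = 342.298 MeV
Per nucleon: 342.298 / 40 = 8.557 MeV

8.557 MeV/nucleon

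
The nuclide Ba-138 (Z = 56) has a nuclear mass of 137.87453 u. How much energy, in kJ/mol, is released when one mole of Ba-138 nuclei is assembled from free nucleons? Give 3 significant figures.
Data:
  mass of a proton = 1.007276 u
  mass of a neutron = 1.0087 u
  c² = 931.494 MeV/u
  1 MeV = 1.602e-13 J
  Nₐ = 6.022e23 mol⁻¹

With 56 protons and 82 neutrons (A = 138):
Σm = 56·m_p + 82·m_n = 56.407456 + 82.7134 = 139.120856 u
Mass defect Δm = 139.120856 − 137.87453 = 1.246326 u
E_B = 1.246326 × 931.494 = 1160.95 MeV
Per nucleus in joules: 1160.95 MeV × 1.602e-13 J/MeV = 1.8598e-10 J
Per mole: 1.8598e-10 J × 6.022e23 mol⁻¹ = 1.1200e+14 J/mol

1.12e+11 kJ/mol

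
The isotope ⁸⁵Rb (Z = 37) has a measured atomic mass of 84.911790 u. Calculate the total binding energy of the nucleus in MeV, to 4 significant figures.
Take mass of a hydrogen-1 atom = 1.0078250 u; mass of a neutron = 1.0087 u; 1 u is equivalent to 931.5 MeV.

Mass of separated nucleons = 37(1.0078250) + 48(1.0087) = 37.2895250 + 48.4176 = 85.7071250 u
Δm = 85.7071250 − 84.911790 = 0.7953350 u
Converting to energy: 0.7953350 u × 931.5 MeV/u = 740.855 MeV

740.9 MeV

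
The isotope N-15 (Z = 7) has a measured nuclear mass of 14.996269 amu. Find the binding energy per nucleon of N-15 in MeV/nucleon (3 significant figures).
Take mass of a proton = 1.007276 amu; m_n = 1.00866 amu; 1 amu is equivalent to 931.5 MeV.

7.70 MeV/nucleon

The nucleus contains 7 protons and 15 − 7 = 8 neutrons.
Σm = 7·m_p + 8·m_n = 7.050932 + 8.06928 = 15.120212 amu
Mass defect Δm = 15.120212 − 14.996269 = 0.123943 amu
Converting to energy: 0.123943 amu × 931.5 MeV/amu = 115.453 MeV
Per nucleon: 115.453 / 15 = 7.697 MeV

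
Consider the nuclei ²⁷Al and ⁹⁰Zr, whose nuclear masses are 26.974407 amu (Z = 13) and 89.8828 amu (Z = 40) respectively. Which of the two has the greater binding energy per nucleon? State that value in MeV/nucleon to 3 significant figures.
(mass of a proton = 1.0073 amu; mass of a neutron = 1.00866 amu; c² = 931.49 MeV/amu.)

²⁷Al: Σm = 13(1.0073) + 14(1.00866) = 27.21614 amu; Δm = 0.241733 amu; E_B = 225.17 MeV; E_B/A = 8.340 MeV
⁹⁰Zr: Σm = 40(1.0073) + 50(1.00866) = 90.72500 amu; Δm = 0.84220 amu; E_B = 784.50 MeV; E_B/A = 8.717 MeV
⁹⁰Zr has the higher binding energy per nucleon, so it is the more tightly bound nucleus.

⁹⁰Zr; 8.72 MeV/nucleon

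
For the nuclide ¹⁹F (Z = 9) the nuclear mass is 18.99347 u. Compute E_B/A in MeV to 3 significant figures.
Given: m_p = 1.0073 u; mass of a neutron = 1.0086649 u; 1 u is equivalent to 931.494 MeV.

7.79 MeV/nucleon

With 9 protons and 10 neutrons (A = 19):
Σm = 9·m_p + 10·m_n = 9.0657 + 10.0866490 = 19.1523490 u
Δm = 19.1523490 − 18.99347 = 0.1588790 u
E_B = 0.1588790 × 931.494 = 147.995 MeV
Per nucleon: 147.995 / 19 = 7.789 MeV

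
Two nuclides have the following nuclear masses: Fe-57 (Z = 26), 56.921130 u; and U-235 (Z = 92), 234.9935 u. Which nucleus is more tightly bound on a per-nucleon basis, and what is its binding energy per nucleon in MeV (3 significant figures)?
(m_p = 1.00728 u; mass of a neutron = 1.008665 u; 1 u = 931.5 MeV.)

Fe-57; 8.77 MeV/nucleon

Fe-57: Σm = 26(1.00728) + 31(1.008665) = 57.457895 u; Δm = 0.536765 u; E_B = 500.00 MeV; E_B/A = 8.772 MeV
U-235: Σm = 92(1.00728) + 143(1.008665) = 236.908855 u; Δm = 1.915355 u; E_B = 1784.2 MeV; E_B/A = 7.592 MeV
Fe-57 has the higher binding energy per nucleon, so it is the more tightly bound nucleus.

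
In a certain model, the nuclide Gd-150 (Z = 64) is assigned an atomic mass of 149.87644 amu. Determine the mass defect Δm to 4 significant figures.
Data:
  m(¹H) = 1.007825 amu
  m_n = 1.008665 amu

1.370 amu

Σm = 64·m(¹H) + 86·m_n = 64.500800 + 86.745190 = 151.245990 amu
The mass defect is 151.245990 − 149.87644 = 1.369550 amu.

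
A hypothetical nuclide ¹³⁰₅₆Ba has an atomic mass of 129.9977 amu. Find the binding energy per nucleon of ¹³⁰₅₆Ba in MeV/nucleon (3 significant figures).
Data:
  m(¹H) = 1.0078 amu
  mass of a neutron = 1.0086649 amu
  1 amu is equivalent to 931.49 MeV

Total constituent mass: 56 × 1.0078 + 74 × 1.0086649 = 131.0780026 amu
The mass defect is 131.0780026 − 129.9977 = 1.0803026 amu.
E_B = 1.0803026 × 931.49 = 1006.29 MeV
BE/A = 1006.29 MeV / 130 = 7.741 MeV/nucleon

7.74 MeV/nucleon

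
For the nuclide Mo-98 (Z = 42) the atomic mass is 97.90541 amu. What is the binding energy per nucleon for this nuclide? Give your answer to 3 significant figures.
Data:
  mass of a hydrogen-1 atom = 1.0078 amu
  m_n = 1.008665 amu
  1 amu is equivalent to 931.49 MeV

Total constituent mass: 42 × 1.0078 + 56 × 1.008665 = 98.812840 amu
Δm = 98.812840 − 97.90541 = 0.907430 amu
Binding energy = Δm·c² = 0.907430 × 931.49 MeV/amu = 845.262 MeV
Dividing by A = 98 gives 8.625 MeV per nucleon.

8.63 MeV/nucleon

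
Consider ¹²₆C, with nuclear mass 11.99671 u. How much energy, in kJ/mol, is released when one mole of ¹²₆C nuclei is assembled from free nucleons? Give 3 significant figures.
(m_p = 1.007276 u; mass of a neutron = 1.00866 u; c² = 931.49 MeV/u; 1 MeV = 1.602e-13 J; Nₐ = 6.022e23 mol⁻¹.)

8.89e+09 kJ/mol

Z = 6, so N = A − Z = 12 − 6 = 6.
Σm = 6·m_p + 6·m_n = 6.043656 + 6.05196 = 12.095616 u
The mass defect is 12.095616 − 11.99671 = 0.098906 u.
Binding energy = Δm·c² = 0.098906 × 931.49 MeV/u = 92.1299 MeV
Per nucleus in joules: 92.1299 MeV × 1.602e-13 J/MeV = 1.4759e-11 J
Per mole: 1.4759e-11 J × 6.022e23 mol⁻¹ = 8.8879e+12 J/mol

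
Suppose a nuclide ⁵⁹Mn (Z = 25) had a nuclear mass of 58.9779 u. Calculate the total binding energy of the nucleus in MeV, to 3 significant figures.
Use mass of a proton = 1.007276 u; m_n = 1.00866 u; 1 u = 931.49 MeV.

464 MeV

Total constituent mass: 25 × 1.007276 + 34 × 1.00866 = 59.476340 u
Mass defect Δm = 59.476340 − 58.9779 = 0.498440 u
Converting to energy: 0.498440 u × 931.49 MeV/u = 464.292 MeV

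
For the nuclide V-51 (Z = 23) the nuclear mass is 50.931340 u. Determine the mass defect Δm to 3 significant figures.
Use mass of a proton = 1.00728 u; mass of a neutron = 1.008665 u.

The nucleus contains 23 protons and 51 − 23 = 28 neutrons.
Total constituent mass: 23 × 1.00728 + 28 × 1.008665 = 51.410060 u
Δm = 51.410060 − 50.931340 = 0.478720 u

0.479 u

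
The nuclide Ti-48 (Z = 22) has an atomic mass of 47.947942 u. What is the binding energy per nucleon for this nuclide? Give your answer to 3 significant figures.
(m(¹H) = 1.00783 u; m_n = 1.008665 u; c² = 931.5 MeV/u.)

The nucleus contains 22 protons and 48 − 22 = 26 neutrons.
Σm = 22·m(¹H) + 26·m_n = 22.17226 + 26.225290 = 48.397550 u
The mass defect is 48.397550 − 47.947942 = 0.449608 u.
Binding energy = Δm·c² = 0.449608 × 931.5 MeV/u = 418.810 MeV
Per nucleon: 418.810 / 48 = 8.725 MeV

8.73 MeV/nucleon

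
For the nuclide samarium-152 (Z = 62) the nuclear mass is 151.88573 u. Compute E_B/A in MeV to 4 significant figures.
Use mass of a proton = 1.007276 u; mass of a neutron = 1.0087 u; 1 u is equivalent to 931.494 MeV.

8.263 MeV/nucleon

Mass of separated nucleons = 62(1.007276) + 90(1.0087) = 62.451112 + 90.7830 = 153.234112 u
Mass defect Δm = 153.234112 − 151.88573 = 1.348382 u
Binding energy = Δm·c² = 1.348382 × 931.494 MeV/u = 1256.01 MeV
Dividing by A = 152 gives 8.263 MeV per nucleon.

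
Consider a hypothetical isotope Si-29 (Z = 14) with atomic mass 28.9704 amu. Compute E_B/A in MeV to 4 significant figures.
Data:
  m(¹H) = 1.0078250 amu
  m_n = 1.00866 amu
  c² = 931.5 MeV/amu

8.642 MeV/nucleon

With 14 protons and 15 neutrons (A = 29):
Total constituent mass: 14 × 1.0078250 + 15 × 1.00866 = 29.2394500 amu
The mass defect is 29.2394500 − 28.9704 = 0.2690500 amu.
Converting to energy: 0.2690500 amu × 931.5 MeV/amu = 250.620 MeV
BE/A = 250.620 MeV / 29 = 8.642 MeV/nucleon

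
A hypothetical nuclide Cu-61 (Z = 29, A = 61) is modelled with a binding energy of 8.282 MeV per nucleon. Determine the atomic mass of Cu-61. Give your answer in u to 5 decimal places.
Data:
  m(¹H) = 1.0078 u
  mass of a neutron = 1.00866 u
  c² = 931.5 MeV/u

60.96097 u

Total binding energy = 61 × 8.282 = 505.202 MeV
Mass defect = 505.202 MeV / (931.5 MeV/u) = 0.5423532 u
Constituent mass = 29(1.0078) + 32(1.00866) = 61.50332 u
Atomic mass = 61.50332 − 0.5423532 = 60.9609668 u ≈ 60.96097 u (to 5 decimal places)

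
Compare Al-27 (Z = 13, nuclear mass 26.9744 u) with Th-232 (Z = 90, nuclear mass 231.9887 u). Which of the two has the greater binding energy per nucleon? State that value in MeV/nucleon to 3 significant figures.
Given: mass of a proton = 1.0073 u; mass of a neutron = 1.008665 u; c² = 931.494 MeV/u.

Al-27; 8.34 MeV/nucleon

Al-27: Σm = 13(1.0073) + 14(1.008665) = 27.216210 u; Δm = 0.241810 u; E_B = 225.24 MeV; E_B/A = 8.342 MeV
Th-232: Σm = 90(1.0073) + 142(1.008665) = 233.887430 u; Δm = 1.898730 u; E_B = 1768.7 MeV; E_B/A = 7.624 MeV
Al-27 has the higher binding energy per nucleon, so it is the more tightly bound nucleus.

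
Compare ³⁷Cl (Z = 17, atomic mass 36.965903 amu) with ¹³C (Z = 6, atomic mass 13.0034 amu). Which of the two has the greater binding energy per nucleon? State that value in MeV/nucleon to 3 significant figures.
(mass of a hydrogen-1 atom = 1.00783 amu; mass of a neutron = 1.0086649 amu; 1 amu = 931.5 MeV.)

³⁷Cl: Σm = 17(1.00783) + 20(1.0086649) = 37.3064080 amu; Δm = 0.3405050 amu; E_B = 317.18 MeV; E_B/A = 8.572 MeV
¹³C: Σm = 6(1.00783) + 7(1.0086649) = 13.1076343 amu; Δm = 0.1042343 amu; E_B = 97.094 MeV; E_B/A = 7.469 MeV
³⁷Cl has the higher binding energy per nucleon, so it is the more tightly bound nucleus.

³⁷Cl; 8.57 MeV/nucleon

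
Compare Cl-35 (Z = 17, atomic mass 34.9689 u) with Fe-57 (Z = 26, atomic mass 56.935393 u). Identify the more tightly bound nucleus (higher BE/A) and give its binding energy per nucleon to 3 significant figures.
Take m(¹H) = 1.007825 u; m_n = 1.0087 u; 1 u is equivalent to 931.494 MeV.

Fe-57; 8.79 MeV/nucleon

Cl-35: Σm = 17(1.007825) + 18(1.0087) = 35.289625 u; Δm = 0.320725 u; E_B = 298.75 MeV; E_B/A = 8.536 MeV
Fe-57: Σm = 26(1.007825) + 31(1.0087) = 57.473150 u; Δm = 0.537757 u; E_B = 500.92 MeV; E_B/A = 8.788 MeV
Fe-57 has the higher binding energy per nucleon, so it is the more tightly bound nucleus.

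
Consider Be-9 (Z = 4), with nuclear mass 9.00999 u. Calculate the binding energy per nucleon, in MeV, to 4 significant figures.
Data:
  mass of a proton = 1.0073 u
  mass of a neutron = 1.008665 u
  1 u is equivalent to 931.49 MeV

The nucleus contains 4 protons and 9 − 4 = 5 neutrons.
Total constituent mass: 4 × 1.0073 + 5 × 1.008665 = 9.072525 u
The mass defect is 9.072525 − 9.00999 = 0.062535 u.
Converting to energy: 0.062535 u × 931.49 MeV/u = 58.2507 MeV
BE/A = 58.2507 MeV / 9 = 6.472 MeV/nucleon

6.472 MeV/nucleon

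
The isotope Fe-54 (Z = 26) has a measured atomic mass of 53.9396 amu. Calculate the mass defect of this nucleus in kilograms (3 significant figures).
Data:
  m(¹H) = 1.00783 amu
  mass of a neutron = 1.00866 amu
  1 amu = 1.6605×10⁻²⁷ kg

With 26 protons and 28 neutrons (A = 54):
Σm = 26·m(¹H) + 28·m_n = 26.20358 + 28.24248 = 54.44606 amu
The mass defect is 54.44606 − 53.9396 = 0.50646 amu.
In SI units: 0.50646 amu × 1.6605×10⁻²⁷ kg/amu = 8.4098e-28 kg

8.41e-28 kg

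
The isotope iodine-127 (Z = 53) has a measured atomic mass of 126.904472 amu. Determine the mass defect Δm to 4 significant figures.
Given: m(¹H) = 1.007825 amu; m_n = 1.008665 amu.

Total constituent mass: 53 × 1.007825 + 74 × 1.008665 = 128.055935 amu
The mass defect is 128.055935 − 126.904472 = 1.151463 amu.

1.151 amu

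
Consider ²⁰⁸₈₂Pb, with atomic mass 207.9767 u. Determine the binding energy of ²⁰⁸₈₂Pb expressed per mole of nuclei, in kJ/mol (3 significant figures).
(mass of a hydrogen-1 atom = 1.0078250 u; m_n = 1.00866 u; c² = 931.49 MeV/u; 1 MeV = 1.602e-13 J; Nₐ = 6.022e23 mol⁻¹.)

Total constituent mass: 82 × 1.0078250 + 126 × 1.00866 = 209.7328100 u
Mass defect Δm = 209.7328100 − 207.9767 = 1.7561100 u
Binding energy = Δm·c² = 1.7561100 × 931.49 MeV/u = 1635.80 MeV
Per nucleus in joules: 1635.80 MeV × 1.602e-13 J/MeV = 2.6206e-10 J
Per mole: 2.6206e-10 J × 6.022e23 mol⁻¹ = 1.5781e+14 J/mol

1.58e+11 kJ/mol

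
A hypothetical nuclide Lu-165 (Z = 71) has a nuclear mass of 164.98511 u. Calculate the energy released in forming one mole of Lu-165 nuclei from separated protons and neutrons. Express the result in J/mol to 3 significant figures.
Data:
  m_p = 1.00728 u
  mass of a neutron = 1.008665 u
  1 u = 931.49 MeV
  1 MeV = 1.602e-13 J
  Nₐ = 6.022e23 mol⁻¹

1.21e+14 J/mol

The nucleus contains 71 protons and 165 − 71 = 94 neutrons.
Mass of separated nucleons = 71(1.00728) + 94(1.008665) = 71.51688 + 94.814510 = 166.331390 u
Δm = 166.331390 − 164.98511 = 1.346280 u
Converting to energy: 1.346280 u × 931.49 MeV/u = 1254.05 MeV
Per nucleus in joules: 1254.05 MeV × 1.602e-13 J/MeV = 2.0090e-10 J
Per mole: 2.0090e-10 J × 6.022e23 mol⁻¹ = 1.2098e+14 J/mol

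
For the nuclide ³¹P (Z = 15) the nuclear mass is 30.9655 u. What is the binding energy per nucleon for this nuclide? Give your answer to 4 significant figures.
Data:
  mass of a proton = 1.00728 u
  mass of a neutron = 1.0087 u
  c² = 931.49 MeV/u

8.501 MeV/nucleon

Total constituent mass: 15 × 1.00728 + 16 × 1.0087 = 31.24840 u
Δm = 31.24840 − 30.9655 = 0.28290 u
Binding energy = Δm·c² = 0.28290 × 931.49 MeV/u = 263.519 MeV
BE/A = 263.519 MeV / 31 = 8.501 MeV/nucleon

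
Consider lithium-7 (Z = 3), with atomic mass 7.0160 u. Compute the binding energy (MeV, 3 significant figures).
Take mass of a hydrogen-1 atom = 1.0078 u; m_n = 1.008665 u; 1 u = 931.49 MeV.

Mass of separated nucleons = 3(1.0078) + 4(1.008665) = 3.0234 + 4.034660 = 7.058060 u
Mass defect Δm = 7.058060 − 7.0160 = 0.042060 u
E_B = 0.042060 × 931.49 = 39.1785 MeV

39.2 MeV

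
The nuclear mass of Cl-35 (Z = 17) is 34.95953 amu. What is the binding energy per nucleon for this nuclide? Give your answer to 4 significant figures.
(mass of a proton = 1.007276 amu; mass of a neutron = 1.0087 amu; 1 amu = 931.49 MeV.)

8.537 MeV/nucleon

Mass of separated nucleons = 17(1.007276) + 18(1.0087) = 17.123692 + 18.1566 = 35.280292 amu
Mass defect Δm = 35.280292 − 34.95953 = 0.320762 amu
Binding energy = Δm·c² = 0.320762 × 931.49 MeV/amu = 298.787 MeV
BE/A = 298.787 MeV / 35 = 8.537 MeV/nucleon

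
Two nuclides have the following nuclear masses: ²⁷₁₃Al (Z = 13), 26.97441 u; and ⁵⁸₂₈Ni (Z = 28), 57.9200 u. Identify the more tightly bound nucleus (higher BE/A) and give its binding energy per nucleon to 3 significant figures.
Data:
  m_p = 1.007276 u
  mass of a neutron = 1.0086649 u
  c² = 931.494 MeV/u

²⁷₁₃Al: Σm = 13(1.007276) + 14(1.0086649) = 27.2158966 u; Δm = 0.2414866 u; E_B = 224.94 MeV; E_B/A = 8.331 MeV
⁵⁸₂₈Ni: Σm = 28(1.007276) + 30(1.0086649) = 58.4636750 u; Δm = 0.5436750 u; E_B = 506.43 MeV; E_B/A = 8.732 MeV
⁵⁸₂₈Ni has the higher binding energy per nucleon, so it is the more tightly bound nucleus.

⁵⁸₂₈Ni; 8.73 MeV/nucleon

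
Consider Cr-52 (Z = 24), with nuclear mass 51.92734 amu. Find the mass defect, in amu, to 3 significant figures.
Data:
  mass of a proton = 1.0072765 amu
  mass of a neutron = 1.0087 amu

0.491 amu

The nucleus contains 24 protons and 52 − 24 = 28 neutrons.
Mass of separated nucleons = 24(1.0072765) + 28(1.0087) = 24.1746360 + 28.2436 = 52.4182360 amu
The mass defect is 52.4182360 − 51.92734 = 0.4908960 amu.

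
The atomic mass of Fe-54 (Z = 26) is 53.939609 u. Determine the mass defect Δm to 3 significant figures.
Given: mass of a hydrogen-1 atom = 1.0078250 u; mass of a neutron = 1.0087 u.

0.507 u

Z = 26, so N = A − Z = 54 − 26 = 28.
Σm = 26·m(¹H) + 28·m_n = 26.2034500 + 28.2436 = 54.4470500 u
Mass defect Δm = 54.4470500 − 53.939609 = 0.5074410 u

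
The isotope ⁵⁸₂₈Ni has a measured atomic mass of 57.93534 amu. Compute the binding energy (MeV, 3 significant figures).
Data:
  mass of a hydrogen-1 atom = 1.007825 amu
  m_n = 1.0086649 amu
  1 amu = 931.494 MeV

506 MeV

The nucleus contains 28 protons and 58 − 28 = 30 neutrons.
Mass of separated nucleons = 28(1.007825) + 30(1.0086649) = 28.219100 + 30.2599470 = 58.4790470 amu
Δm = 58.4790470 − 57.93534 = 0.5437070 amu
E_B = 0.5437070 × 931.494 = 506.460 MeV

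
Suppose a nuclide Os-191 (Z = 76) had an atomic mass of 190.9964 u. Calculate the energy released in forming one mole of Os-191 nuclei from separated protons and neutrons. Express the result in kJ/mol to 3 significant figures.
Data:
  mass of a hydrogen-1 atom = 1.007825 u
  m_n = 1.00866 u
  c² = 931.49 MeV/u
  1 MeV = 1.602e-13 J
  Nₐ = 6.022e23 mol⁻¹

With 76 protons and 115 neutrons (A = 191):
Σm = 76·m(¹H) + 115·m_n = 76.594700 + 115.99590 = 192.590600 u
The mass defect is 192.590600 − 190.9964 = 1.594200 u.
Converting to energy: 1.594200 u × 931.49 MeV/u = 1484.98 MeV
Per nucleus in joules: 1484.98 MeV × 1.602e-13 J/MeV = 2.3789e-10 J
Per mole: 2.3789e-10 J × 6.022e23 mol⁻¹ = 1.4326e+14 J/mol

1.43e+11 kJ/mol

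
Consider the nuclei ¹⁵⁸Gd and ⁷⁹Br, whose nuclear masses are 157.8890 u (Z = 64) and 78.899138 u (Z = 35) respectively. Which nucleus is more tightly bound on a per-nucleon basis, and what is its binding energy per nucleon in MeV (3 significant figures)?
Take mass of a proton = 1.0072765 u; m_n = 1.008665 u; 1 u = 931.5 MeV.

¹⁵⁸Gd: Σm = 64(1.0072765) + 94(1.008665) = 159.2802060 u; Δm = 1.3912060 u; E_B = 1295.9 MeV; E_B/A = 8.202 MeV
⁷⁹Br: Σm = 35(1.0072765) + 44(1.008665) = 79.6359375 u; Δm = 0.7367995 u; E_B = 686.33 MeV; E_B/A = 8.688 MeV
⁷⁹Br has the higher binding energy per nucleon, so it is the more tightly bound nucleus.

⁷⁹Br; 8.69 MeV/nucleon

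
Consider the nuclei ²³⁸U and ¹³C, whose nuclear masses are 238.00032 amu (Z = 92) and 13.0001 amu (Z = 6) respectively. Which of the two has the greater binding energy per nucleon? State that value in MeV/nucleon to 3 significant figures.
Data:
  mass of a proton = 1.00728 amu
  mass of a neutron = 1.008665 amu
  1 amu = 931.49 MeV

²³⁸U: Σm = 92(1.00728) + 146(1.008665) = 239.934850 amu; Δm = 1.934530 amu; E_B = 1802.0 MeV; E_B/A = 7.571 MeV
¹³C: Σm = 6(1.00728) + 7(1.008665) = 13.104335 amu; Δm = 0.104235 amu; E_B = 97.094 MeV; E_B/A = 7.469 MeV
²³⁸U has the higher binding energy per nucleon, so it is the more tightly bound nucleus.

²³⁸U; 7.57 MeV/nucleon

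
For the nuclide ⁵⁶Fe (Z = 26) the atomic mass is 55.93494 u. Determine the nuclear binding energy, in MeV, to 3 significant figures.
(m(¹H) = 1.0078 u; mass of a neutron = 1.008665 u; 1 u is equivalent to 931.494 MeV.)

Mass of separated nucleons = 26(1.0078) + 30(1.008665) = 26.2028 + 30.259950 = 56.462750 u
The mass defect is 56.462750 − 55.93494 = 0.527810 u.
Binding energy = Δm·c² = 0.527810 × 931.494 MeV/u = 491.652 MeV

492 MeV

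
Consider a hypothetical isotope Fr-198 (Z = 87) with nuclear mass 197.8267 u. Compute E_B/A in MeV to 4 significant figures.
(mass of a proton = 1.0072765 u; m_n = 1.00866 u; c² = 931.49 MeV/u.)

Z = 87, so N = A − Z = 198 − 87 = 111.
Mass of separated nucleons = 87(1.0072765) + 111(1.00866) = 87.6330555 + 111.96126 = 199.5943155 u
The mass defect is 199.5943155 − 197.8267 = 1.7676155 u.
E_B = 1.7676155 × 931.49 = 1646.52 MeV
BE/A = 1646.52 MeV / 198 = 8.316 MeV/nucleon

8.316 MeV/nucleon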